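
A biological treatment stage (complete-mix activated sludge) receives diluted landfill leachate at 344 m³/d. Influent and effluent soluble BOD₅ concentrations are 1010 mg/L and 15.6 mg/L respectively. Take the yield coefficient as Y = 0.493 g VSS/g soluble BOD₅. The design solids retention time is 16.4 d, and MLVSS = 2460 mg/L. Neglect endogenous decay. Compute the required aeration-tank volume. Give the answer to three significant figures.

With k_d = 0 the design equation reduces to V = Y Q (S₀−S) θ_c / X = 0.493 × 344 × (1010 − 15.6) × 16.4 / 2460 = 1124 m³.

V ≈ 1120 m³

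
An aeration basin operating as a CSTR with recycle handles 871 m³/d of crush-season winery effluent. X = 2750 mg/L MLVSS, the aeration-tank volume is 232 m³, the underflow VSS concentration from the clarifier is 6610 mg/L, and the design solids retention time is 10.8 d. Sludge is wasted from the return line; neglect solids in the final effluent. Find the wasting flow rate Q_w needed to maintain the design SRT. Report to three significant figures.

θ_c = V·X/(Q_w·X_r) when wasting from the recycle, so Q_w = V·X/(θ_c·X_r) = 232.0 × 2750 / (10.8 × 6610) = 8.937 m³/d.

Q_w ≈ 8.94 m³/d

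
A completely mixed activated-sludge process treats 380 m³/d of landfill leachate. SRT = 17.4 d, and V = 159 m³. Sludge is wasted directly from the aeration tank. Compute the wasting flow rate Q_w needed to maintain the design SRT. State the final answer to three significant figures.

Q_w ≈ 9.14 m³/d

For wasting at MLVSS concentration, Q_w = V/θ_c = 159.0/17.4 = 9.138 m³/d.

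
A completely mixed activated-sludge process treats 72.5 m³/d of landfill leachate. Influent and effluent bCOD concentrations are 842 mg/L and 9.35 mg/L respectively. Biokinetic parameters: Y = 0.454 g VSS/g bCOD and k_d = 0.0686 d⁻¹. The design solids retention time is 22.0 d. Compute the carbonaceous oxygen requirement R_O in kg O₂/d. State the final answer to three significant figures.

Y_obs = Y / (1 + k_d θ_c) = 0.454 / (1 + 0.0686 × 22.0) = 0.454 / 2.509 = 0.1809.
Q·(S₀ − S) = 72.5 × (842 − 9.35) × 10⁻³ = 60.37 kg/d removed.
Biomass synthesised: P_X = Y_obs × 60.37 = 10.92 kg VSS/d.
R_O = Q·(S₀ − S) − 1.42·P_X = 60.37 − 1.42 × 10.92 = 44.86 kg O₂/d.

R_O ≈ 44.9 kg O₂/d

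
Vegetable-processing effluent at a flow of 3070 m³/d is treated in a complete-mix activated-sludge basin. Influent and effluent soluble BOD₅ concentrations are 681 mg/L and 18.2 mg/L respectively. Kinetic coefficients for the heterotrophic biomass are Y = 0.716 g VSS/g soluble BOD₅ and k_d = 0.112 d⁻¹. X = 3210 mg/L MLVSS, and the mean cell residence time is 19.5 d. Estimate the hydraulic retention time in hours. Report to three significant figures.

τ ≈ 21.7 h

Rearranging the biomass balance for a CMAS with decay, V = Y·Q·ΔS·θ_c / [X·(1+k_d θ_c)] = 0.716 × 3070 × (681 − 18.2) × 19.5 / [3210 × (1 + 0.112 × 19.5)] = 2.84×10^7 / 10221 = 2780 m³.
Hydraulic retention time τ = V/Q = 2780 / 3070 = 0.9054 d = 21.73 h.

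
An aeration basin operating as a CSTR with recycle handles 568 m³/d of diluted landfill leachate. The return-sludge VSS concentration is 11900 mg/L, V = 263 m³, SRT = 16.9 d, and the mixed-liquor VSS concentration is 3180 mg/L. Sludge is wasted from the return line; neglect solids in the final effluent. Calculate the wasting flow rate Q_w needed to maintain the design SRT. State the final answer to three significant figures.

θ_c = V·X/(Q_w·X_r) when wasting from the recycle, so Q_w = V·X/(θ_c·X_r) = 263.0 × 3180 / (16.9 × 11900) = 4.159 m³/d.

Q_w ≈ 4.16 m³/d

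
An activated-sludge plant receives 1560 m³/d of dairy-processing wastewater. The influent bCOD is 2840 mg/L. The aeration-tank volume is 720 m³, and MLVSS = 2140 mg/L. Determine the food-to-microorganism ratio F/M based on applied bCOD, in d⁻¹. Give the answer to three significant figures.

F/M ≈ 2.88 d⁻¹

F/M = Q·S₀ / (V·X) = 1560 × 2840 / (720.0 × 2140) = 2.875 g bCOD·(g VSS·d)⁻¹.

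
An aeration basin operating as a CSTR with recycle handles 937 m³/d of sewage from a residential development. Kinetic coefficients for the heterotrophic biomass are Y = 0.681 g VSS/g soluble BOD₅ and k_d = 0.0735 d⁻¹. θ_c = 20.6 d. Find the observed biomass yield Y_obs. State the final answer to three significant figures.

Observed yield with endogenous decay: Y_obs = Y / (1 + k_d·θ_c) = 0.681 / (1 + 0.0735 × 20.6) = 0.681 / 2.514 = 0.2709 g VSS/g soluble BOD₅.

Y_obs ≈ 0.271 g VSS/g soluble BOD₅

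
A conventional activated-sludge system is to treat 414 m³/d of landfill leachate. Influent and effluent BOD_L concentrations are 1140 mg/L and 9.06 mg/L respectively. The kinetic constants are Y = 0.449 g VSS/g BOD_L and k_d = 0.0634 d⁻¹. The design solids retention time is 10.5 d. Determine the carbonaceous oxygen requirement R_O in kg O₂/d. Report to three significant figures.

Correct the yield for decay: Y_obs = Y/(1 + k_d θ_c) = 0.449 / (1 + 0.0634 × 10.5) = 0.449 / 1.666 = 0.2696.
Mass of BOD_L removed per day: Q(S₀ − S) = 414 × 1131 g/m³ = 468.2 kg/d.
Biomass synthesised: P_X = Y_obs × 468.2 = 126.2 kg VSS/d.
Carbonaceous O₂ demand = substrate oxidised − cell-mass equivalent = 468.2 − 1.42 × 126.2 = 289.0 kg O₂/d.

R_O ≈ 289 kg O₂/d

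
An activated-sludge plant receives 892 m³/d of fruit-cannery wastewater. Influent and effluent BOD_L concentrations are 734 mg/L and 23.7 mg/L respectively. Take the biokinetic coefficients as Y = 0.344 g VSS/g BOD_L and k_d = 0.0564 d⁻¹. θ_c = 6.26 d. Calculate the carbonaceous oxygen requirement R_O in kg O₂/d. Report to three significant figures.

Correct the yield for decay: Y_obs = Y/(1 + k_d θ_c) = 0.344 / (1 + 0.0564 × 6.26) = 0.344 / 1.353 = 0.2542.
Mass of BOD_L removed per day: Q(S₀ − S) = 892 × 710.3 g/m³ = 633.6 kg/d.
P_X = Y_obs·Q·(S₀ − S) = 0.2542 × 633.6 = 161.1 kg VSS/d.
R_O = Q·ΔS − 1.42 P_X = 633.6 − 228.7 = 404.9 kg O₂/d.

R_O ≈ 405 kg O₂/d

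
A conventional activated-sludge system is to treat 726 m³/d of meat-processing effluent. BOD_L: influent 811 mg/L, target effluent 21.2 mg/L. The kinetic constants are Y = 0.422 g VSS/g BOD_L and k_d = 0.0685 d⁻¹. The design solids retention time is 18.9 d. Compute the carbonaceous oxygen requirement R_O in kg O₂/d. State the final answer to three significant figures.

The observed yield is Y_obs = Y/(1 + k_d·θ_c) = 0.422 / (1 + 0.0685 × 18.9) = 0.422 / 2.295 = 0.1839 g VSS per g BOD_L removed.
Q·(S₀ − S) = 726 × (811 − 21.2) × 10⁻³ = 573.4 kg/d removed.
Biomass synthesised: P_X = Y_obs × 573.4 = 105.5 kg VSS/d.
R_O = Q·ΔS − 1.42 P_X = 573.4 − 149.7 = 423.7 kg O₂/d.

R_O ≈ 424 kg O₂/d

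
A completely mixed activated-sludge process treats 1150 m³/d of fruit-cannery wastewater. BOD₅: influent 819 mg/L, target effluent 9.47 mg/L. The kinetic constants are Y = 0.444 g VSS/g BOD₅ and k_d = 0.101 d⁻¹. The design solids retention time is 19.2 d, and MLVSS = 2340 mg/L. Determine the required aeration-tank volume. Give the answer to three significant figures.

V ≈ 1150 m³

Steady-state biomass mass balance: V·X·(1 + k_d·θ_c) = Y·Q·(S₀ − S)·θ_c, so V = 0.444 × 1150 × (819 − 9.47) × 19.2 / [2340 × (1 + 0.101 × 19.2)] = 7.94×10^6 / 6878 = 1154 m³.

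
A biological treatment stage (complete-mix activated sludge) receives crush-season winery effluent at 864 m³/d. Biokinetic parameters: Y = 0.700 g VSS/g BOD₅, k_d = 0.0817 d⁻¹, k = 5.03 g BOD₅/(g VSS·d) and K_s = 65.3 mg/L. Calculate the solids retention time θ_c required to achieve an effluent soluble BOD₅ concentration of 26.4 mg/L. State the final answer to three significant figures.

θ_c ≈ 1.07 d

From 1/θ_c = Y·k·S/(K_s + S) − k_d: Y·k·S/(K_s+S) = 0.700 × 5.03 × 26.4 / (65.3 + 26.4) = 1.014 d⁻¹.
θ_c = 1/(μ − k_d) = 1/(1.014 − 0.0817) = 1/0.9320 = 1.073 d.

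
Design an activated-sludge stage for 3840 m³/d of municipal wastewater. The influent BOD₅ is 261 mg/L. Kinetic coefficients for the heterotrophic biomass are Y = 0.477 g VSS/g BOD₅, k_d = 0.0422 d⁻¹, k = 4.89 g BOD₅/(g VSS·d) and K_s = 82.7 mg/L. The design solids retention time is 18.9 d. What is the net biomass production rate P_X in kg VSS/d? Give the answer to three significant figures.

P_X ≈ 262 kg VSS/d

Effluent substrate depends only on kinetics and SRT: S = K_s(1 + k_d θ_c) / [θ_c(Yk − k_d) − 1] = 82.7 × (1 + 0.0422 × 18.9) / [18.9 × (0.477 × 4.89 − 0.0422) − 1] = 148.7 / 42.29 = 3.515 mg/L.
Y_obs = Y / (1 + k_d θ_c) = 0.477 / (1 + 0.0422 × 18.9) = 0.477 / 1.798 = 0.2654.
ΔS = 261 − 3.52 = 257.5 mg/L, so the substrate removal rate is 3840 × 257.5/1000 = 988.7 kg BOD₅/d.
P_X = Y_obs · Q(S₀ − S) = 0.2654 × 988.7 = 262.4 kg VSS/d.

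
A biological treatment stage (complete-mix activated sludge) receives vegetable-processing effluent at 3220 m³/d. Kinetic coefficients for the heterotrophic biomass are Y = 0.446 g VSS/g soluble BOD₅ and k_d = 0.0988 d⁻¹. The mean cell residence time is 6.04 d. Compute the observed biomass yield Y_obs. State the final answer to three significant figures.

Y_obs ≈ 0.279 g VSS/g soluble BOD₅

Y_obs = Y / (1 + k_d θ_c) = 0.446 / (1 + 0.0988 × 6.04) = 0.446 / 1.597 = 0.2793.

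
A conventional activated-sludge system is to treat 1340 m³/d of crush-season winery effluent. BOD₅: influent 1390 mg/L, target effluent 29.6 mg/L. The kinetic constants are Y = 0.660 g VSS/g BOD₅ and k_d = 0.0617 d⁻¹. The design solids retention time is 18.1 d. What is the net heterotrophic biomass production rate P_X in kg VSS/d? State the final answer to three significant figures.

Observed yield with endogenous decay: Y_obs = Y / (1 + k_d·θ_c) = 0.660 / (1 + 0.0617 × 18.1) = 0.660 / 2.117 = 0.3118 g VSS/g BOD₅.
Mass of BOD₅ removed per day: Q(S₀ − S) = 1340 × 1360 g/m³ = 1823 kg/d.
Net biomass production P_X = Y_obs × Q·(S₀ − S) = 0.3118 × 1823 = 568.4 kg VSS/d.

P_X ≈ 568 kg VSS/d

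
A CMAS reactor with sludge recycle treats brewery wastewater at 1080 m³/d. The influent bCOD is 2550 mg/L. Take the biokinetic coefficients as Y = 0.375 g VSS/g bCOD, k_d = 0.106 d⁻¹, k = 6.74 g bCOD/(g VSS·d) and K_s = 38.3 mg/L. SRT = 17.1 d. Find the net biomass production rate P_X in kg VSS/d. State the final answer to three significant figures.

Effluent substrate depends only on kinetics and SRT: S = K_s(1 + k_d θ_c) / [θ_c(Yk − k_d) − 1] = 38.3 × (1 + 0.106 × 17.1) / [17.1 × (0.375 × 6.74 − 0.106) − 1] = 107.7 / 40.41 = 2.666 mg/L.
Observed yield with endogenous decay: Y_obs = Y / (1 + k_d·θ_c) = 0.375 / (1 + 0.106 × 17.1) = 0.375 / 2.813 = 0.1333 g VSS/g bCOD.
Substrate removed = Q·(S₀ − S) = 1080 m³/d × (2550 − 2.67) g/m³ = 2.75×10^6 g/d = 2751 kg/d.
P_X = Y_obs · Q(S₀ − S) = 0.1333 × 2751 = 366.8 kg VSS/d.

P_X ≈ 367 kg VSS/d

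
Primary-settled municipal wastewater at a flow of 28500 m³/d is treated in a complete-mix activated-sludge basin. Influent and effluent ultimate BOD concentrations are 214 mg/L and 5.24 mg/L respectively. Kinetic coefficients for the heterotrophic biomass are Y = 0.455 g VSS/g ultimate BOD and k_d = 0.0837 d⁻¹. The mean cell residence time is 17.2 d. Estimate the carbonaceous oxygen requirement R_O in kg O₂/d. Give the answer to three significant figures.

R_O ≈ 4370 kg O₂/d

Correct the yield for decay: Y_obs = Y/(1 + k_d θ_c) = 0.455 / (1 + 0.0837 × 17.2) = 0.455 / 2.440 = 0.1865.
Q·(S₀ − S) = 28500 × (214 − 5.24) × 10⁻³ = 5950 kg/d removed.
P_X = Y_obs·Q·(S₀ − S) = 0.1865 × 5950 = 1110 kg VSS/d.
R_O = Q·ΔS − 1.42 P_X = 5950 − 1576 = 4374 kg O₂/d.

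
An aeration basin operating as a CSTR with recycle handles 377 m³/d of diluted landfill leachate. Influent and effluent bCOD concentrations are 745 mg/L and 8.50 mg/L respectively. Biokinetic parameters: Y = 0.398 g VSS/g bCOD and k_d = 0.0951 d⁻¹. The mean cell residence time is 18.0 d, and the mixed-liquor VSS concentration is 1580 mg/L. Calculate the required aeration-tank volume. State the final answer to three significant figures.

Steady-state biomass mass balance: V·X·(1 + k_d·θ_c) = Y·Q·(S₀ − S)·θ_c, so V = 0.398 × 377 × (745 − 8.50) × 18.0 / [1580 × (1 + 0.0951 × 18.0)] = 1.99×10^6 / 4285 = 464.3 m³.

V ≈ 464 m³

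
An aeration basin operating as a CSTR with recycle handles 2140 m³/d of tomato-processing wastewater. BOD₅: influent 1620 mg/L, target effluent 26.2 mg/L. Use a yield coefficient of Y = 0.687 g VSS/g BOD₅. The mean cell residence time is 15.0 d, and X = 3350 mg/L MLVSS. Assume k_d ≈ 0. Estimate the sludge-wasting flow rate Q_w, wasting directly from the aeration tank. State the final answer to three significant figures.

Q_w ≈ 699 m³/d

V·X = Y·Q·ΔS·θ_c gives V = 0.687 × 2140 × (1620 − 26.2) × 15.0 / 3350 = 10492 m³.
With mixed-liquor wasting, θ_c = V/Q_w, so Q_w = V/θ_c = 10492/15.0 = 699.5 m³/d.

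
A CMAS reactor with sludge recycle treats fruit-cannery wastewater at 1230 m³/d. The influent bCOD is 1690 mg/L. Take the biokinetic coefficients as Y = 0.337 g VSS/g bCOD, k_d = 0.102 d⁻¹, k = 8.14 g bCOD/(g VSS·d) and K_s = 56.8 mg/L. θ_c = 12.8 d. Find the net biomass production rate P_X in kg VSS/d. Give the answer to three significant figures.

For a completely mixed reactor with recycle the Lawrence–McCarty relation gives S = K_s·(1 + k_d·θ_c) / [θ_c·(Y·k − k_d) − 1] = 56.8 × (1 + 0.102 × 12.8) / [12.8 × (0.337 × 8.14 − 0.102) − 1] = 131.0 / 32.81 = 3.992 mg/L.
Observed yield with endogenous decay: Y_obs = Y / (1 + k_d·θ_c) = 0.337 / (1 + 0.102 × 12.8) = 0.337 / 2.306 = 0.1462 g VSS/g bCOD.
Mass of bCOD removed per day: Q(S₀ − S) = 1230 × 1686 g/m³ = 2074 kg/d.
P_X = Y_obs · Q(S₀ − S) = 0.1462 × 2074 = 303.1 kg VSS/d.

P_X ≈ 303 kg VSS/d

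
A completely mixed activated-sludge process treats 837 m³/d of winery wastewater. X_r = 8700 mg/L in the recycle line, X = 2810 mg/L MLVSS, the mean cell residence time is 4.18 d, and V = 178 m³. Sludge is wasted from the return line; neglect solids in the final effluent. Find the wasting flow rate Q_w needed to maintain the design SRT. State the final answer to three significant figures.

Q_w ≈ 13.8 m³/d

Wasting from the return line (neglecting effluent solids): Q_w = V·X / (θ_c·X_r) = 178.0 × 2810 / (4.18 × 8700) = 13.75 m³/d.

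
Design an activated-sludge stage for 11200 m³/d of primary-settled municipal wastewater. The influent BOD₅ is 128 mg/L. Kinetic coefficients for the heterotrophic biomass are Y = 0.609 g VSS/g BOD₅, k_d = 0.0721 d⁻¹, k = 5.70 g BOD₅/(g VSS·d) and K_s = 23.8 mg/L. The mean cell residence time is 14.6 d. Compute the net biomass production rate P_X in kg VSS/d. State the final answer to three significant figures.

P_X ≈ 422 kg VSS/d

From the Monod/SRT balance for a CMAS, S = K_s·(1+k_d θ_c)/[θ_c·(Y k − k_d) − 1] = 23.8 × (1 + 0.0721 × 14.6) / [14.6 × (0.609 × 5.70 − 0.0721) − 1] = 48.85 / 48.63 = 1.005 mg/L.
Correct the yield for decay: Y_obs = Y/(1 + k_d θ_c) = 0.609 / (1 + 0.0721 × 14.6) = 0.609 / 2.053 = 0.2967.
Q·(S₀ − S) = 11200 × (128 − 1.00) × 10⁻³ = 1422 kg/d removed.
P_X = Y_obs · Q(S₀ − S) = 0.2967 × 1422 = 422.0 kg VSS/d.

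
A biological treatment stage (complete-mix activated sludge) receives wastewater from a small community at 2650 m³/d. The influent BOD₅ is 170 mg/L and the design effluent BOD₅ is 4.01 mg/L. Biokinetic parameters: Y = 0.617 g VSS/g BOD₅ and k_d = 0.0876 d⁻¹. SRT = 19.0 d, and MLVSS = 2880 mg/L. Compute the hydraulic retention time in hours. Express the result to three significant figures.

Rearranging the biomass balance for a CMAS with decay, V = Y·Q·ΔS·θ_c / [X·(1+k_d θ_c)] = 0.617 × 2650 × (170 − 4.01) × 19.0 / [2880 × (1 + 0.0876 × 19.0)] = 5.16×10^6 / 7673 = 672.0 m³.
τ = V/Q = 672.0/2650 = 0.2536 d, or 6.086 h.

τ ≈ 6.09 h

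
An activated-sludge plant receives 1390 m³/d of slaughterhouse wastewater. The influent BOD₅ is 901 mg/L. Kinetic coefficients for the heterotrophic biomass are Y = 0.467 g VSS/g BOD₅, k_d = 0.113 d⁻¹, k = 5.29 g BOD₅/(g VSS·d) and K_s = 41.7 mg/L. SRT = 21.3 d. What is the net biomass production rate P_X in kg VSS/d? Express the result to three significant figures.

P_X ≈ 171 kg VSS/d

For a completely mixed reactor with recycle the Lawrence–McCarty relation gives S = K_s·(1 + k_d·θ_c) / [θ_c·(Y·k − k_d) − 1] = 41.7 × (1 + 0.113 × 21.3) / [21.3 × (0.467 × 5.29 − 0.113) − 1] = 142.1 / 49.21 = 2.887 mg/L.
Correct the yield for decay: Y_obs = Y/(1 + k_d θ_c) = 0.467 / (1 + 0.113 × 21.3) = 0.467 / 3.407 = 0.1371.
Mass of BOD₅ removed per day: Q(S₀ − S) = 1390 × 898.1 g/m³ = 1248 kg/d.
Biomass produced: P_X = Y_obs·Q·ΔS = 0.1371 × 1248 ≈ 171.1 kg VSS/d.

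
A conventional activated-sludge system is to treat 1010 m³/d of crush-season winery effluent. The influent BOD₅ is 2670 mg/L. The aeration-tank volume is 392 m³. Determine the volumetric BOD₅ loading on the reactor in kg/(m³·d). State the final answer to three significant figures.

L_v ≈ 6.88 kg BOD₅/(m³·d)

L_v = Q S₀ / V = 1010 × 2670 × 10⁻³ / 392.0 = 6.879 kg/(m³·d).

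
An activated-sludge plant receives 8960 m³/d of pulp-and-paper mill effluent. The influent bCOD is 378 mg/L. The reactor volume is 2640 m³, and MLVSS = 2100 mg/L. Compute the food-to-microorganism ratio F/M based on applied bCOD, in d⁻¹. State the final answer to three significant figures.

Food-to-microorganism ratio F/M = Q S₀ / (V X) = 8960 × 378 / (2640 × 2100) = 0.6109 d⁻¹.

F/M ≈ 0.611 d⁻¹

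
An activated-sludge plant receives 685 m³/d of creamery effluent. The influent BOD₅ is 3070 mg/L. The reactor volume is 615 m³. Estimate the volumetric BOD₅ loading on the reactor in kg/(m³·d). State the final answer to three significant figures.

Volumetric loading L_v = Q·S₀ / V = 685 × 3070 g/m³ / 615.0 m³ = 3419 g/(m³·d) = 3.419 kg BOD₅/(m³·d).

L_v ≈ 3.42 kg BOD₅/(m³·d)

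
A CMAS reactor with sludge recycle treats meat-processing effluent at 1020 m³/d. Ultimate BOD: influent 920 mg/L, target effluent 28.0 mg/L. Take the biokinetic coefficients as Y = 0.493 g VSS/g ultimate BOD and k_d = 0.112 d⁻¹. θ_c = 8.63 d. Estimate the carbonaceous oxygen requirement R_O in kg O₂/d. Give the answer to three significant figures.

R_O ≈ 586 kg O₂/d

The observed yield is Y_obs = Y/(1 + k_d·θ_c) = 0.493 / (1 + 0.112 × 8.63) = 0.493 / 1.967 = 0.2507 g VSS per g ultimate BOD removed.
Mass of ultimate BOD removed per day: Q(S₀ − S) = 1020 × 892.0 g/m³ = 909.8 kg/d.
Net sludge production P_X = 0.2507 × 909.8 = 228.1 kg VSS/d.
R_O = Q·(S₀ − S) − 1.42·P_X = 909.8 − 1.42 × 228.1 = 586.0 kg O₂/d.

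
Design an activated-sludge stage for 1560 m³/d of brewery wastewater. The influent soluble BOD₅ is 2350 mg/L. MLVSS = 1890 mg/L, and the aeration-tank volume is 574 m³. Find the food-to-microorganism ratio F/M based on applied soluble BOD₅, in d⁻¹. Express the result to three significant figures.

F/M = Q·S₀ / (V·X) = 1560 × 2350 / (574.0 × 1890) = 3.379 g soluble BOD₅·(g VSS·d)⁻¹.

F/M ≈ 3.38 d⁻¹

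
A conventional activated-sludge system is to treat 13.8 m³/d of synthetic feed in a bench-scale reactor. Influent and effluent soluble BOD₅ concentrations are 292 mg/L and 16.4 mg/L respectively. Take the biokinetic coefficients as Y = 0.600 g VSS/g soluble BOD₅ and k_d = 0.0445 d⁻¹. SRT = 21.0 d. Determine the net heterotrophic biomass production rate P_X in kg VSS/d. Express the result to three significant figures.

P_X ≈ 1.18 kg VSS/d

The observed yield is Y_obs = Y/(1 + k_d·θ_c) = 0.600 / (1 + 0.0445 × 21.0) = 0.600 / 1.934 = 0.3102 g VSS per g soluble BOD₅ removed.
Substrate removed = Q·(S₀ − S) = 13.8 m³/d × (292 − 16.4) g/m³ = 3.8×10^3 g/d = 3.803 kg/d.
P_X = Y_obs · Q(S₀ − S) = 0.3102 × 3.803 = 1.180 kg VSS/d.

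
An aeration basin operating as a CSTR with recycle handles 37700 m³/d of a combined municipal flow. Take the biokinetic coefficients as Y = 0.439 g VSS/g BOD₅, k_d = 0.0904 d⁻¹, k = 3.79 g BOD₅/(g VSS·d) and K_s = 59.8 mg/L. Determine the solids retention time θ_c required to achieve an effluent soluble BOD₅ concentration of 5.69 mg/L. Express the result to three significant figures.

θ_c ≈ 18.5 d

Specific growth rate at S = 5.69 mg/L: μ = YkS/(K_s+S) = 0.439·3.79·5.69/(59.8+5.69) = 0.1446 d⁻¹.
1/θ_c = 0.1446 − 0.0904 = 0.05416 d⁻¹, so θ_c = 18.46 d.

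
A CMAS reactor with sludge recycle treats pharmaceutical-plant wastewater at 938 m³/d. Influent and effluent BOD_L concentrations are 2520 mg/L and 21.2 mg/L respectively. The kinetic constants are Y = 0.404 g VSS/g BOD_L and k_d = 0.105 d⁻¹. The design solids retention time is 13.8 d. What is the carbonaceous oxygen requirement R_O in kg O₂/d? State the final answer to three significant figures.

R_O ≈ 1790 kg O₂/d

The observed yield is Y_obs = Y/(1 + k_d·θ_c) = 0.404 / (1 + 0.105 × 13.8) = 0.404 / 2.449 = 0.1650 g VSS per g BOD_L removed.
Substrate removed = Q·(S₀ − S) = 938 m³/d × (2520 − 21.2) g/m³ = 2.34×10^6 g/d = 2344 kg/d.
Net sludge production P_X = 0.1650 × 2344 = 386.7 kg VSS/d.
R_O = Q·ΔS − 1.42 P_X = 2344 − 549.1 = 1795 kg O₂/d.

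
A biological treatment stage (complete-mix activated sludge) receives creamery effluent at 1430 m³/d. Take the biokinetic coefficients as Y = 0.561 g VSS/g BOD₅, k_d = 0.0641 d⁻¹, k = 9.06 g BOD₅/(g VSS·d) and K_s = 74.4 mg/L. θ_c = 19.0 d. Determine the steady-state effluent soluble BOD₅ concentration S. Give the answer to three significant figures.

S ≈ 1.75 mg/L

From the Monod/SRT balance for a CMAS, S = K_s·(1+k_d θ_c)/[θ_c·(Y k − k_d) − 1] = 74.4 × (1 + 0.0641 × 19.0) / [19.0 × (0.561 × 9.06 − 0.0641) − 1] = 165.0 / 94.35 = 1.749 mg/L.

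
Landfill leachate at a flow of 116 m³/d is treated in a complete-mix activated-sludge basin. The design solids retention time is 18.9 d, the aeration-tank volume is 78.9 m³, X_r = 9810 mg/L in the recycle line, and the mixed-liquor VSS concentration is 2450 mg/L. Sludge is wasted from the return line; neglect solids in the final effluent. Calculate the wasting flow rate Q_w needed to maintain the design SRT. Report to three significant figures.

Q_w ≈ 1.04 m³/d

Q_w = (V·X)/(θ_c X_r) = 78.90 × 2450 / (18.9 × 9810) = 1.043 m³/d.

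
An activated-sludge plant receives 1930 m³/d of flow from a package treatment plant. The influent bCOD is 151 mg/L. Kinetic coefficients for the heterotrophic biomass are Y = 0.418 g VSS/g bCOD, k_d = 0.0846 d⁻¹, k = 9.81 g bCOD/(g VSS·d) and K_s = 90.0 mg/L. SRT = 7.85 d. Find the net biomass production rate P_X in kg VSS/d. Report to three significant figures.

P_X ≈ 70.8 kg VSS/d

From the Monod/SRT balance for a CMAS, S = K_s·(1+k_d θ_c)/[θ_c·(Y k − k_d) − 1] = 90.0 × (1 + 0.0846 × 7.85) / [7.85 × (0.418 × 9.81 − 0.0846) − 1] = 149.8 / 30.53 = 4.906 mg/L.
Y_obs = Y / (1 + k_d θ_c) = 0.418 / (1 + 0.0846 × 7.85) = 0.418 / 1.664 = 0.2512.
Substrate removed = Q·(S₀ − S) = 1930 m³/d × (151 − 4.91) g/m³ = 2.82×10^5 g/d = 282.0 kg/d.
P_X = Y_obs · Q(S₀ − S) = 0.2512 × 282.0 = 70.82 kg VSS/d.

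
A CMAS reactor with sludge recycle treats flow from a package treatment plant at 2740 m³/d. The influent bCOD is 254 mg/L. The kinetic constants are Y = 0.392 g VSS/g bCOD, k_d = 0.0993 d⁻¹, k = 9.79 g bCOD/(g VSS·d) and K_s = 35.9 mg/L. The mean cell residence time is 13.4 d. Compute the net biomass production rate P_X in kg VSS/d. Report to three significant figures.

Effluent substrate depends only on kinetics and SRT: S = K_s(1 + k_d θ_c) / [θ_c(Yk − k_d) − 1] = 35.9 × (1 + 0.0993 × 13.4) / [13.4 × (0.392 × 9.79 − 0.0993) − 1] = 83.67 / 49.09 = 1.704 mg/L.
Observed yield with endogenous decay: Y_obs = Y / (1 + k_d·θ_c) = 0.392 / (1 + 0.0993 × 13.4) = 0.392 / 2.331 = 0.1682 g VSS/g bCOD.
ΔS = 254 − 1.70 = 252.3 mg/L, so the substrate removal rate is 2740 × 252.3/1000 = 691.3 kg bCOD/d.
Biomass produced: P_X = Y_obs·Q·ΔS = 0.1682 × 691.3 ≈ 116.3 kg VSS/d.

P_X ≈ 116 kg VSS/d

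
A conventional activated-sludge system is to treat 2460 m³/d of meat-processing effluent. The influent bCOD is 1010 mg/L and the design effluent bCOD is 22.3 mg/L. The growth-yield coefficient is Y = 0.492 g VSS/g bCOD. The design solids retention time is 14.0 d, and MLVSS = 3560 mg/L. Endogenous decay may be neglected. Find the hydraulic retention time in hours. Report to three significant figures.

τ ≈ 45.9 h

Biomass mass balance (decay neglected): V·X = Y·Q·(S₀ − S)·θ_c, so V = 0.492 × 2460 × (1010 − 22.3) × 14.0 / 3560 = 4701 m³.
Hydraulic retention time τ = V/Q = 4701 / 2460 = 1.911 d = 45.86 h.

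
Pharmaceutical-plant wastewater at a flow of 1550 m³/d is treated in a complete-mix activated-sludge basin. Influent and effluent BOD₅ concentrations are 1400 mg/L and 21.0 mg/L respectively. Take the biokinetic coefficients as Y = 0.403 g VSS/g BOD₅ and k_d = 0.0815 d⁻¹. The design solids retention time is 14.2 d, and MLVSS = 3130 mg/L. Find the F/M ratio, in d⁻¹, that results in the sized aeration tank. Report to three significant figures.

F/M ≈ 0.383 d⁻¹

Rearranging the biomass balance for a CMAS with decay, V = Y·Q·ΔS·θ_c / [X·(1+k_d θ_c)] = 0.403 × 1550 × (1400 − 21.0) × 14.2 / [3130 × (1 + 0.0815 × 14.2)] = 1.22×10^7 / 6752 = 1811 m³.
F/M = applied load / biomass = Q·S₀/(V·X) = 1550 × 1400 / (1811 × 3130) = 0.3827 d⁻¹.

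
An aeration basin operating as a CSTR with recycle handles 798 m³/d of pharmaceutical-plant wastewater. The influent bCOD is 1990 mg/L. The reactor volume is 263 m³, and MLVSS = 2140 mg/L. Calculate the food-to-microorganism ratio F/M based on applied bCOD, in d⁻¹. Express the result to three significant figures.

F/M = Q·S₀ / (V·X) = 798 × 1990 / (263.0 × 2140) = 2.822 g bCOD·(g VSS·d)⁻¹.

F/M ≈ 2.82 d⁻¹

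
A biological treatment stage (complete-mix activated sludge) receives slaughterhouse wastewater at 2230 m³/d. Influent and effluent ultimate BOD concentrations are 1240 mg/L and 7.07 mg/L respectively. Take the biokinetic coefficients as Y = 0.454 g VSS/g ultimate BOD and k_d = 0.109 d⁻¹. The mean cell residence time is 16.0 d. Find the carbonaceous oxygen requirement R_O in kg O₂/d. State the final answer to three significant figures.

R_O ≈ 2100 kg O₂/d

Correct the yield for decay: Y_obs = Y/(1 + k_d θ_c) = 0.454 / (1 + 0.109 × 16.0) = 0.454 / 2.744 = 0.1655.
Q·(S₀ − S) = 2230 × (1240 − 7.07) × 10⁻³ = 2749 kg/d removed.
Net sludge production P_X = 0.1655 × 2749 = 454.9 kg VSS/d.
Carbonaceous O₂ demand = substrate oxidised − cell-mass equivalent = 2749 − 1.42 × 454.9 = 2103 kg O₂/d.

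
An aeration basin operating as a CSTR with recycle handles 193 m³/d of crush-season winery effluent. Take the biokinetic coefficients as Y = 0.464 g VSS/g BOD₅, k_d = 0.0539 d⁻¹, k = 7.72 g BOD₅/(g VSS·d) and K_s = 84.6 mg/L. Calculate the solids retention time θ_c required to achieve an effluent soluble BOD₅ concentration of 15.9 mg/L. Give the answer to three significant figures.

Specific growth rate at S = 15.9 mg/L: μ = YkS/(K_s+S) = 0.464·7.72·15.9/(84.6+15.9) = 0.5667 d⁻¹.
Then 1/θ_c = μ − k_d = 0.5667 − 0.0539 = 0.5128 d⁻¹, giving θ_c = 1.950 d.

θ_c ≈ 1.95 d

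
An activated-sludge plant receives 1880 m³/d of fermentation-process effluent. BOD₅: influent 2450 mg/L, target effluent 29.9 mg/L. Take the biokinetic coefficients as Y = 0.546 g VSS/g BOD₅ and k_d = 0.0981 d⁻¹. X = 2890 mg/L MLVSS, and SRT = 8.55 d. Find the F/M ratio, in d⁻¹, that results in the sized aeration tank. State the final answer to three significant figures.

F/M ≈ 0.399 d⁻¹

Rearranging the biomass balance for a CMAS with decay, V = Y·Q·ΔS·θ_c / [X·(1+k_d θ_c)] = 0.546 × 1880 × (2450 − 29.9) × 8.55 / [2890 × (1 + 0.0981 × 8.55)] = 2.12×10^7 / 5314 = 3997 m³.
F/M = Q·S₀ / (V·X) = 1880 × 2450 / (3997 × 2890) = 0.3987 g BOD₅·(g VSS·d)⁻¹.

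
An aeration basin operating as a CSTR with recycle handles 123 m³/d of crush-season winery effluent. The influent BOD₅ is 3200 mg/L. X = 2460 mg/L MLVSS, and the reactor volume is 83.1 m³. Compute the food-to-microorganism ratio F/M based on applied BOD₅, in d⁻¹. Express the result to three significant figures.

F/M ≈ 1.93 d⁻¹

Food-to-microorganism ratio F/M = Q S₀ / (V X) = 123 × 3200 / (83.10 × 2460) = 1.925 d⁻¹.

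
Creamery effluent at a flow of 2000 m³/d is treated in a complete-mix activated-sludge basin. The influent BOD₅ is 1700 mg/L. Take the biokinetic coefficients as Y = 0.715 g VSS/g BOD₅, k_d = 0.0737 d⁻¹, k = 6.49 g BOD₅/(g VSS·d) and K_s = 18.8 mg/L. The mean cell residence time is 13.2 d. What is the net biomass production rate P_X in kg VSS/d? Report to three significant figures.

P_X ≈ 1230 kg VSS/d

From the Monod/SRT balance for a CMAS, S = K_s·(1+k_d θ_c)/[θ_c·(Y k − k_d) − 1] = 18.8 × (1 + 0.0737 × 13.2) / [13.2 × (0.715 × 6.49 − 0.0737) − 1] = 37.09 / 59.28 = 0.6257 mg/L.
Observed yield with endogenous decay: Y_obs = Y / (1 + k_d·θ_c) = 0.715 / (1 + 0.0737 × 13.2) = 0.715 / 1.973 = 0.3624 g VSS/g BOD₅.
Substrate removed = Q·(S₀ − S) = 2000 m³/d × (1700 − 0.626) g/m³ = 3.4×10^6 g/d = 3399 kg/d.
Biomass produced: P_X = Y_obs·Q·ΔS = 0.3624 × 3399 ≈ 1232 kg VSS/d.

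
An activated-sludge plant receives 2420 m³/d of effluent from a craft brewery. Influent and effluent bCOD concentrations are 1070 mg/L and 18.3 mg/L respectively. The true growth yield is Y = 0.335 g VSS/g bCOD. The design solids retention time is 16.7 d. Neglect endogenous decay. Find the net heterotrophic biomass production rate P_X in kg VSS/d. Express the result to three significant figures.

P_X ≈ 853 kg VSS/d

No decay correction is needed, so Y_obs = Y = 0.335.
Q·(S₀ − S) = 2420 × (1070 − 18.3) × 10⁻³ = 2545 kg/d removed.
Biomass produced: P_X = Y_obs·Q·ΔS = 0.3350 × 2545 ≈ 852.6 kg VSS/d.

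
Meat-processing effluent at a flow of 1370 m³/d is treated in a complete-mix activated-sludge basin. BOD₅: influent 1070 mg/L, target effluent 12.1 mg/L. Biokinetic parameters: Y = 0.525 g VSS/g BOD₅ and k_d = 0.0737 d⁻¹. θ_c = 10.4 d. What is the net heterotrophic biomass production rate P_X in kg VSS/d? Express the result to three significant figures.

Correct the yield for decay: Y_obs = Y/(1 + k_d θ_c) = 0.525 / (1 + 0.0737 × 10.4) = 0.525 / 1.766 = 0.2972.
Mass of BOD₅ removed per day: Q(S₀ − S) = 1370 × 1058 g/m³ = 1449 kg/d.
P_X = Y_obs · Q(S₀ − S) = 0.2972 × 1449 = 430.7 kg VSS/d.

P_X ≈ 431 kg VSS/d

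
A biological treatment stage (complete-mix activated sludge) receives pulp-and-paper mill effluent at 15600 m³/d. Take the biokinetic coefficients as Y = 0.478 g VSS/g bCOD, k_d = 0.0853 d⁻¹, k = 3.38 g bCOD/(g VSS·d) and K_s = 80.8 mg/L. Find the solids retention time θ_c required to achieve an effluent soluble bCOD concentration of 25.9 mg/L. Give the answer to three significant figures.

From 1/θ_c = Y·k·S/(K_s + S) − k_d: Y·k·S/(K_s+S) = 0.478 × 3.38 × 25.9 / (80.8 + 25.9) = 0.3922 d⁻¹.
1/θ_c = 0.3922 − 0.0853 = 0.3069 d⁻¹, so θ_c = 3.259 d.

θ_c ≈ 3.26 d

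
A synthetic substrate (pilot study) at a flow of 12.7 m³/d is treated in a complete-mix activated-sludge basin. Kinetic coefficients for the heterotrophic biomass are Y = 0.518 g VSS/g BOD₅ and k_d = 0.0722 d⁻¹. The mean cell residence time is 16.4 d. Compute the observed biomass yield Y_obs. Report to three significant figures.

Y_obs ≈ 0.237 g VSS/g BOD₅

Correct the yield for decay: Y_obs = Y/(1 + k_d θ_c) = 0.518 / (1 + 0.0722 × 16.4) = 0.518 / 2.184 = 0.2372.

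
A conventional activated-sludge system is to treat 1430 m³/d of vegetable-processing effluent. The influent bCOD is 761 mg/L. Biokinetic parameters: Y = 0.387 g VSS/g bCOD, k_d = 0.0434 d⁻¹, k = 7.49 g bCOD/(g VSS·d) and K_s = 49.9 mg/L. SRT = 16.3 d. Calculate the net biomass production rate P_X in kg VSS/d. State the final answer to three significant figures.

P_X ≈ 246 kg VSS/d

Effluent substrate depends only on kinetics and SRT: S = K_s(1 + k_d θ_c) / [θ_c(Yk − k_d) − 1] = 49.9 × (1 + 0.0434 × 16.3) / [16.3 × (0.387 × 7.49 − 0.0434) − 1] = 85.20 / 45.54 = 1.871 mg/L.
The observed yield is Y_obs = Y/(1 + k_d·θ_c) = 0.387 / (1 + 0.0434 × 16.3) = 0.387 / 1.707 = 0.2267 g VSS per g bCOD removed.
Mass of bCOD removed per day: Q(S₀ − S) = 1430 × 759.1 g/m³ = 1086 kg/d.
Net biomass production P_X = Y_obs × Q·(S₀ − S) = 0.2267 × 1086 = 246.0 kg VSS/d.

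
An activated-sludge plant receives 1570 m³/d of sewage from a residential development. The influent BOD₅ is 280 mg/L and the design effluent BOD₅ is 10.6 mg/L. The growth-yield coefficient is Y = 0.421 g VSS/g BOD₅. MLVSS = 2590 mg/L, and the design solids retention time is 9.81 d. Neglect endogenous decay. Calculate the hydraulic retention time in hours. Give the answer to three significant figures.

τ ≈ 10.3 h

V·X = Y·Q·ΔS·θ_c gives V = 0.421 × 1570 × (280 − 10.6) × 9.81 / 2590 = 674.4 m³.
Hydraulic retention time τ = V/Q = 674.4 / 1570 = 0.4296 d = 10.31 h.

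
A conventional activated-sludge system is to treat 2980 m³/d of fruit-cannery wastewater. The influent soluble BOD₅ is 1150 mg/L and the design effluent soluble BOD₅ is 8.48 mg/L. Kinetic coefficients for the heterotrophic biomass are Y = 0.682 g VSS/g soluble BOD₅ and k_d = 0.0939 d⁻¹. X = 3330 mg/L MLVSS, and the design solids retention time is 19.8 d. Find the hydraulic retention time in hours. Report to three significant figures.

Rearranging the biomass balance for a CMAS with decay, V = Y·Q·ΔS·θ_c / [X·(1+k_d θ_c)] = 0.682 × 2980 × (1150 − 8.48) × 19.8 / [3330 × (1 + 0.0939 × 19.8)] = 4.59×10^7 / 9521 = 4825 m³.
HRT = V/Q = 4825 m³ / 2980 m³·d⁻¹ = 1.619 d × 24 = 38.86 h.

τ ≈ 38.9 h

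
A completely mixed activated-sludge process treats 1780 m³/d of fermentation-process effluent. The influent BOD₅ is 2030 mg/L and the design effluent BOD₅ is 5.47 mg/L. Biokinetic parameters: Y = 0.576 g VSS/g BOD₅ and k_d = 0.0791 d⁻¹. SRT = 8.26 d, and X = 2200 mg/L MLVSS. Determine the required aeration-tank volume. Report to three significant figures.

V ≈ 4710 m³

Rearranging the biomass balance for a CMAS with decay, V = Y·Q·ΔS·θ_c / [X·(1+k_d θ_c)] = 0.576 × 1780 × (2030 − 5.47) × 8.26 / [2200 × (1 + 0.0791 × 8.26)] = 1.71×10^7 / 3637 = 4714 m³.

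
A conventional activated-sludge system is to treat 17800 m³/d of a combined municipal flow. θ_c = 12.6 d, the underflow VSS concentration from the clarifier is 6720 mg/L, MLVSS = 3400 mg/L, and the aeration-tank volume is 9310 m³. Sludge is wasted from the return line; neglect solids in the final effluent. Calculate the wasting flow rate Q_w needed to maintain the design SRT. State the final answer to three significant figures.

Q_w ≈ 374 m³/d

Wasting from the return line (neglecting effluent solids): Q_w = V·X / (θ_c·X_r) = 9310 × 3400 / (12.6 × 6720) = 373.8 m³/d.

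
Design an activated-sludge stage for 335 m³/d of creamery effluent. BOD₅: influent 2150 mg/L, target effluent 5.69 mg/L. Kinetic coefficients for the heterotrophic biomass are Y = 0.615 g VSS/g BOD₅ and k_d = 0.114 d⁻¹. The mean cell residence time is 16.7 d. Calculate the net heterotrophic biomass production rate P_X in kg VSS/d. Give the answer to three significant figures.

The observed yield is Y_obs = Y/(1 + k_d·θ_c) = 0.615 / (1 + 0.114 × 16.7) = 0.615 / 2.904 = 0.2118 g VSS per g BOD₅ removed.
ΔS = 2150 − 5.69 = 2144 mg/L, so the substrate removal rate is 335 × 2144/1000 = 718.3 kg BOD₅/d.
So the net sludge growth is P_X = 0.2118 × 718.3 = 152.1 kg VSS/d.

P_X ≈ 152 kg VSS/d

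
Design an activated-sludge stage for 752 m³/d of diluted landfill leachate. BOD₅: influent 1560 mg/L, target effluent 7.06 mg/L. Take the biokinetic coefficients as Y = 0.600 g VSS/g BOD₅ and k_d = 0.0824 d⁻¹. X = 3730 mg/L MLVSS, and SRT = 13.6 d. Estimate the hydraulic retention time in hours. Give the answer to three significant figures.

From the SRT design equation V = Y Q (S₀−S) θ_c / [X (1 + k_d θ_c)] = 0.600 × 752 × (1560 − 7.06) × 13.6 / [3730 × (1 + 0.0824 × 13.6)] = 9.53×10^6 / 7910 = 1205 m³.
HRT = V/Q = 1205 m³ / 752 m³·d⁻¹ = 1.602 d × 24 = 38.45 h.

τ ≈ 38.4 h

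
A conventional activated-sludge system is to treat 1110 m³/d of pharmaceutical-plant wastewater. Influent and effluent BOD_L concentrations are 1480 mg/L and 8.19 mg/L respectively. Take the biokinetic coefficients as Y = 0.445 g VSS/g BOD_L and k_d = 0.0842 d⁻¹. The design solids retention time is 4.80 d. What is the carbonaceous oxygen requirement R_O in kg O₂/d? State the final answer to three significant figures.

Observed yield with endogenous decay: Y_obs = Y / (1 + k_d·θ_c) = 0.445 / (1 + 0.0842 × 4.80) = 0.445 / 1.404 = 0.3169 g VSS/g BOD_L.
Q·(S₀ − S) = 1110 × (1480 − 8.19) × 10⁻³ = 1634 kg/d removed.
P_X = Y_obs·Q·(S₀ − S) = 0.3169 × 1634 = 517.7 kg VSS/d.
R_O = Q·ΔS − 1.42 P_X = 1634 − 735.2 = 898.5 kg O₂/d.

R_O ≈ 899 kg O₂/d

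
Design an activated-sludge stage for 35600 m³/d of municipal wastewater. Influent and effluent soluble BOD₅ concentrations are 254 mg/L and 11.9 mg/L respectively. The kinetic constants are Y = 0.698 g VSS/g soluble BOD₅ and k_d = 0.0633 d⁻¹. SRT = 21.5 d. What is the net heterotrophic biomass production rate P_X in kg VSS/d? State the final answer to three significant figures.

The observed yield is Y_obs = Y/(1 + k_d·θ_c) = 0.698 / (1 + 0.0633 × 21.5) = 0.698 / 2.361 = 0.2956 g VSS per g soluble BOD₅ removed.
Q·(S₀ − S) = 35600 × (254 − 11.9) × 10⁻³ = 8619 kg/d removed.
P_X = Y_obs · Q(S₀ − S) = 0.2956 × 8619 = 2548 kg VSS/d.

P_X ≈ 2550 kg VSS/d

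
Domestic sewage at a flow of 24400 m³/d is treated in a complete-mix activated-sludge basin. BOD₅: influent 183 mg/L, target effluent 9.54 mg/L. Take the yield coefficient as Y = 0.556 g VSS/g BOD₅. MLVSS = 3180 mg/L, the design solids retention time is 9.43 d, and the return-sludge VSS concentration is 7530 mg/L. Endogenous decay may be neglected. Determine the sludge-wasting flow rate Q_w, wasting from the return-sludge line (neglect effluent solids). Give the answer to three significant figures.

Q_w ≈ 313 m³/d

With k_d = 0 the design equation reduces to V = Y Q (S₀−S) θ_c / X = 0.556 × 24400 × (183 − 9.54) × 9.43 / 3180 = 6978 m³.
Wasting from the return line (neglecting effluent solids): Q_w = V·X / (θ_c·X_r) = 6978 × 3180 / (9.43 × 7530) = 312.5 m³/d.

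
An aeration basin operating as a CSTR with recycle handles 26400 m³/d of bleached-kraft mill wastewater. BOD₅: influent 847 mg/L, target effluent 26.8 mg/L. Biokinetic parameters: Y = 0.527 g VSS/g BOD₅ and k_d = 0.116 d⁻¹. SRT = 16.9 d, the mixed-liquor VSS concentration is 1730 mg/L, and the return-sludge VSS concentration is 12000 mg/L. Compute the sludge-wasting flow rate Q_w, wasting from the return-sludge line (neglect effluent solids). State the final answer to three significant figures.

Steady-state biomass mass balance: V·X·(1 + k_d·θ_c) = Y·Q·(S₀ − S)·θ_c, so V = 0.527 × 26400 × (847 − 26.8) × 16.9 / [1730 × (1 + 0.116 × 16.9)] = 1.93×10^8 / 5121 = 37655 m³.
θ_c = V·X/(Q_w·X_r) when wasting from the recycle, so Q_w = V·X/(θ_c·X_r) = 37655 × 1730 / (16.9 × 12000) = 321.2 m³/d.

Q_w ≈ 321 m³/d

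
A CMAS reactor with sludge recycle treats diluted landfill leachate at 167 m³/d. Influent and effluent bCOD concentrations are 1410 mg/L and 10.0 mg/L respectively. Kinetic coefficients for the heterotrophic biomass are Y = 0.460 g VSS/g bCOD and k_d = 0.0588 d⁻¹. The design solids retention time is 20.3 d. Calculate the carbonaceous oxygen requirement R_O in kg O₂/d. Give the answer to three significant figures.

R_O ≈ 164 kg O₂/d

Observed yield with endogenous decay: Y_obs = Y / (1 + k_d·θ_c) = 0.460 / (1 + 0.0588 × 20.3) = 0.460 / 2.194 = 0.2097 g VSS/g bCOD.
Mass of bCOD removed per day: Q(S₀ − S) = 167 × 1400 g/m³ = 233.8 kg/d.
P_X = Y_obs·Q·(S₀ − S) = 0.2097 × 233.8 = 49.03 kg VSS/d.
Carbonaceous O₂ demand = substrate oxidised − cell-mass equivalent = 233.8 − 1.42 × 49.03 = 164.2 kg O₂/d.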